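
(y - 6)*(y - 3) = y^2 - 9*y + 18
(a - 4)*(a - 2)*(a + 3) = a^3 - 3*a^2 - 10*a + 24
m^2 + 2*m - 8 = (m - 2)*(m + 4)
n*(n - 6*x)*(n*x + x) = n^3*x - 6*n^2*x^2 + n^2*x - 6*n*x^2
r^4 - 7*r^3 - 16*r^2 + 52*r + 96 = (r - 8)*(r - 3)*(r + 2)^2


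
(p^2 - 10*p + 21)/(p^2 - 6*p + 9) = (p - 7)/(p - 3)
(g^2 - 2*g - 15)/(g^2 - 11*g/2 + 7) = 2*(g^2 - 2*g - 15)/(2*g^2 - 11*g + 14)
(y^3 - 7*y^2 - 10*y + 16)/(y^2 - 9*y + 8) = y + 2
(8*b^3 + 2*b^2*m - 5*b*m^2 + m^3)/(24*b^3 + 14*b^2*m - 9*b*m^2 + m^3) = (2*b - m)/(6*b - m)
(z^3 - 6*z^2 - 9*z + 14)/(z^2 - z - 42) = (z^2 + z - 2)/(z + 6)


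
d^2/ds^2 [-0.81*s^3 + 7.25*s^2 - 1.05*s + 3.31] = 14.5 - 4.86*s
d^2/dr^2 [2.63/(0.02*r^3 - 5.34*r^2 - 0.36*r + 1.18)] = ((28.0884 - 0.3156*r)*(0.02*r^3 - 5.34*r^2 - 0.36*r + 1.18) + 2.63*(-0.12*r^2 + 21.36*r + 0.72)*(-0.06*r^2 + 10.68*r + 0.36))/(0.02*r^3 - 5.34*r^2 - 0.36*r + 1.18)^3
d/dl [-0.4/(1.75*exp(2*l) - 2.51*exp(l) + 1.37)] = (1.4*exp(l) - 1.004)*exp(l)/(1.75*exp(2*l) - 2.51*exp(l) + 1.37)^2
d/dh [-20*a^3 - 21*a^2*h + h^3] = -21*a^2 + 3*h^2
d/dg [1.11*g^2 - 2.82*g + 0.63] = 2.22*g - 2.82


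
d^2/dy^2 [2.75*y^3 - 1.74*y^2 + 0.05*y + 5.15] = 16.5*y - 3.48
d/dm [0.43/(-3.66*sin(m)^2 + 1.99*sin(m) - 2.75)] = (3.1476*sin(m) - 0.8557)*cos(m)/(3.66*sin(m)^2 - 1.99*sin(m) + 2.75)^2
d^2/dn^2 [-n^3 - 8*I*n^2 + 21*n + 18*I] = -6*n - 16*I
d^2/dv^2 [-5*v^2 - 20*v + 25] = -10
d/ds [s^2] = 2*s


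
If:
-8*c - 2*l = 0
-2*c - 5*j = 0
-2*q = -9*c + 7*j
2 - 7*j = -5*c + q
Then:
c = -20/19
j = 8/19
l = 80/19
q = -118/19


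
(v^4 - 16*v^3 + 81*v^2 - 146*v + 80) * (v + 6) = v^5 - 10*v^4 - 15*v^3 + 340*v^2 - 796*v + 480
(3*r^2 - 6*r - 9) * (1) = 3*r^2 - 6*r - 9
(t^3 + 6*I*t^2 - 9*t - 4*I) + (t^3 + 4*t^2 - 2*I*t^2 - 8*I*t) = 2*t^3 + 4*t^2 + 4*I*t^2 - 9*t - 8*I*t - 4*I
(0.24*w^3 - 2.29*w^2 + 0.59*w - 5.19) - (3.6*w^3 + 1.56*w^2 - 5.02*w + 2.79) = -3.36*w^3 - 3.85*w^2 + 5.61*w - 7.98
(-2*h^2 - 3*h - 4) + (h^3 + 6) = h^3 - 2*h^2 - 3*h + 2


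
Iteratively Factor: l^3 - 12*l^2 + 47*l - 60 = (l - 3)*(l^2 - 9*l + 20) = (l - 5)*(l - 3)*(l - 4)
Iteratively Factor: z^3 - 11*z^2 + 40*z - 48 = (z - 3)*(z^2 - 8*z + 16) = (z - 4)*(z - 3)*(z - 4)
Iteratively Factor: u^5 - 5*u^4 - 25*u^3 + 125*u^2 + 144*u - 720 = (u - 5)*(u^4 - 25*u^2 + 144) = (u - 5)*(u + 3)*(u^3 - 3*u^2 - 16*u + 48) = (u - 5)*(u - 4)*(u + 3)*(u^2 + u - 12) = (u - 5)*(u - 4)*(u - 3)*(u + 3)*(u + 4)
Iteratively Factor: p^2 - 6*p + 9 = (p - 3)*(p - 3)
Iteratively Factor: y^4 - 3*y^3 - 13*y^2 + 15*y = (y - 5)*(y^3 + 2*y^2 - 3*y) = y*(y - 5)*(y^2 + 2*y - 3) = y*(y - 5)*(y - 1)*(y + 3)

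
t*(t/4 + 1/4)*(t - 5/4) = t^3/4 - t^2/16 - 5*t/16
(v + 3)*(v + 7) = v^2 + 10*v + 21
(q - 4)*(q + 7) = q^2 + 3*q - 28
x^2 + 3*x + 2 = (x + 1)*(x + 2)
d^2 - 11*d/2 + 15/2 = (d - 3)*(d - 5/2)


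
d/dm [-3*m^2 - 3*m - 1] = -6*m - 3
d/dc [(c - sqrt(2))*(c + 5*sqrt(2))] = 2*c + 4*sqrt(2)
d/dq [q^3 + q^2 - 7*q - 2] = 3*q^2 + 2*q - 7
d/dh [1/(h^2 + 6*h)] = 2*(-h - 3)/(h^2*(h + 6)^2)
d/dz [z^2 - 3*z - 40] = 2*z - 3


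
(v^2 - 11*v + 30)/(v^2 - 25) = (v - 6)/(v + 5)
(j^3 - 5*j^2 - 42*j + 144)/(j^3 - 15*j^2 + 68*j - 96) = (j + 6)/(j - 4)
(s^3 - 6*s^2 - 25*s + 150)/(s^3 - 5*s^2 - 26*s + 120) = (s - 5)/(s - 4)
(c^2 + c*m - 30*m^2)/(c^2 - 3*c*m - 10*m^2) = (c + 6*m)/(c + 2*m)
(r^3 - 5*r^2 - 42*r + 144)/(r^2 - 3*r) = r - 2 - 48/r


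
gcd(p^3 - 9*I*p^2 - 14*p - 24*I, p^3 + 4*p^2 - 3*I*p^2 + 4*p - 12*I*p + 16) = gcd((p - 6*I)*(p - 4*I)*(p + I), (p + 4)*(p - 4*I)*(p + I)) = p^2 - 3*I*p + 4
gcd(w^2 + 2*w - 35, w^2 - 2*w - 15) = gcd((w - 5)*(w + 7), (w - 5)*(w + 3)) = w - 5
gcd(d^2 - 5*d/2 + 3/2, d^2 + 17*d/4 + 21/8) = 1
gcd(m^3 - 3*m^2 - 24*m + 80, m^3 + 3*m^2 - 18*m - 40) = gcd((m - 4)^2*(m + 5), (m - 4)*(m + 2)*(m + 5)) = m^2 + m - 20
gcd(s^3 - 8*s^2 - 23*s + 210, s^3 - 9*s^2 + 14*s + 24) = s - 6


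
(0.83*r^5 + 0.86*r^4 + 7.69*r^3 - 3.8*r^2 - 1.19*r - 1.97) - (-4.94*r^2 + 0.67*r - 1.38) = 0.83*r^5 + 0.86*r^4 + 7.69*r^3 + 1.14*r^2 - 1.86*r - 0.59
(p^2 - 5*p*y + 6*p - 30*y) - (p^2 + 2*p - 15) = -5*p*y + 4*p - 30*y + 15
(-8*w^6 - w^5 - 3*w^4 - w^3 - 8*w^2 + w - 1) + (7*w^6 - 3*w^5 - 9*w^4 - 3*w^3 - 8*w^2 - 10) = -w^6 - 4*w^5 - 12*w^4 - 4*w^3 - 16*w^2 + w - 11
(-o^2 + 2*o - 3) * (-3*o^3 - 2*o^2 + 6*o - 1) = 3*o^5 - 4*o^4 - o^3 + 19*o^2 - 20*o + 3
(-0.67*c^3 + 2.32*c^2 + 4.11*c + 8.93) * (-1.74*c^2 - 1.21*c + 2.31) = 1.1658*c^5 - 3.2261*c^4 - 11.5063*c^3 - 15.1521*c^2 - 1.3112*c + 20.6283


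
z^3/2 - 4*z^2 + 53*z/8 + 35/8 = (z/2 + 1/4)*(z - 5)*(z - 7/2)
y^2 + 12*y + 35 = (y + 5)*(y + 7)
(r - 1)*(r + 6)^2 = r^3 + 11*r^2 + 24*r - 36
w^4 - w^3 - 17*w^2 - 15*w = w*(w - 5)*(w + 1)*(w + 3)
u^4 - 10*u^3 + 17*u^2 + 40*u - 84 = (u - 7)*(u - 3)*(u - 2)*(u + 2)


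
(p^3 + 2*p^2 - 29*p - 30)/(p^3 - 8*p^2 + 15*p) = (p^2 + 7*p + 6)/(p*(p - 3))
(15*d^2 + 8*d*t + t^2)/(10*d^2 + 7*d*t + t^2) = (3*d + t)/(2*d + t)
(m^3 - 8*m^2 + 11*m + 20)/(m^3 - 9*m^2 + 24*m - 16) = (m^2 - 4*m - 5)/(m^2 - 5*m + 4)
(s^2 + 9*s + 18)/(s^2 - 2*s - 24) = (s^2 + 9*s + 18)/(s^2 - 2*s - 24)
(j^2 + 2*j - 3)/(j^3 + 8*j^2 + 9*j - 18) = 1/(j + 6)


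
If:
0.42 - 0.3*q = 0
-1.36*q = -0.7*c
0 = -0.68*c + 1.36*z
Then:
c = 2.72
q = 1.40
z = 1.36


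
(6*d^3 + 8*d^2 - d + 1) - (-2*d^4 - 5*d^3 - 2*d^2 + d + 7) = 2*d^4 + 11*d^3 + 10*d^2 - 2*d - 6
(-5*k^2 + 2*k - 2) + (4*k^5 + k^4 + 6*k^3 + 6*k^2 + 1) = 4*k^5 + k^4 + 6*k^3 + k^2 + 2*k - 1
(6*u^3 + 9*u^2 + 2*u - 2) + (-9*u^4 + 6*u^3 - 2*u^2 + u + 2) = -9*u^4 + 12*u^3 + 7*u^2 + 3*u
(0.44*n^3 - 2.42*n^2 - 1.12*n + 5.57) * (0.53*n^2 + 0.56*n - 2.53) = 0.2332*n^5 - 1.0362*n^4 - 3.062*n^3 + 8.4475*n^2 + 5.9528*n - 14.0921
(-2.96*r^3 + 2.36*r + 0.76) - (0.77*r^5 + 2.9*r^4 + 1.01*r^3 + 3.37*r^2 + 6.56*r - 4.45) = -0.77*r^5 - 2.9*r^4 - 3.97*r^3 - 3.37*r^2 - 4.2*r + 5.21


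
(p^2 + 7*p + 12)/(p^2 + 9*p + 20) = (p + 3)/(p + 5)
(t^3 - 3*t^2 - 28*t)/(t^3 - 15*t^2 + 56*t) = (t + 4)/(t - 8)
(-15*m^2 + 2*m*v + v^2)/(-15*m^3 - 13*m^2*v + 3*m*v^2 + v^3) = 1/(m + v)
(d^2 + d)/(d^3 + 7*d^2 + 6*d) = 1/(d + 6)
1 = 1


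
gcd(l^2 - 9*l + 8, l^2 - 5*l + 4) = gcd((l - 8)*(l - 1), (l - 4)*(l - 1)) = l - 1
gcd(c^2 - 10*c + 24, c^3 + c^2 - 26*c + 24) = c - 4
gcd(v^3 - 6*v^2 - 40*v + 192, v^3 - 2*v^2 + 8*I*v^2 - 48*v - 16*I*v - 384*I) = v^2 - 2*v - 48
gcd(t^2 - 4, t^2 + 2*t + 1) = 1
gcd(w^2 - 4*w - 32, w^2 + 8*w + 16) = w + 4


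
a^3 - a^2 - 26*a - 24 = (a - 6)*(a + 1)*(a + 4)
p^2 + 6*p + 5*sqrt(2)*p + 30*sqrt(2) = (p + 6)*(p + 5*sqrt(2))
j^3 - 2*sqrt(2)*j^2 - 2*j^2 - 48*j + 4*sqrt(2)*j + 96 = (j - 2)*(j - 6*sqrt(2))*(j + 4*sqrt(2))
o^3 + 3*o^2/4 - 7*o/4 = o*(o - 1)*(o + 7/4)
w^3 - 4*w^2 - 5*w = w*(w - 5)*(w + 1)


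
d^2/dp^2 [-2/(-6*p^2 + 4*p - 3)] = 8*(-18*p^2 + 12*p + 8*(3*p - 1)^2 - 9)/(6*p^2 - 4*p + 3)^3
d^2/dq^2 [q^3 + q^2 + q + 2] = 6*q + 2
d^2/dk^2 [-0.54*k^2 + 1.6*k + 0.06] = -1.08000000000000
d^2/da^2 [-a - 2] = 0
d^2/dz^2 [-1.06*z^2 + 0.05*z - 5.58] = -2.12000000000000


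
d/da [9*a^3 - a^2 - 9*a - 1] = 27*a^2 - 2*a - 9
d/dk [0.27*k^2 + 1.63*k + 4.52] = 0.54*k + 1.63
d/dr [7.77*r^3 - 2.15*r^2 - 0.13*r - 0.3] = 23.31*r^2 - 4.3*r - 0.13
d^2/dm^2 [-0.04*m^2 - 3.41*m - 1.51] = -0.0800000000000000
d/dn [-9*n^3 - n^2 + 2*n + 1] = -27*n^2 - 2*n + 2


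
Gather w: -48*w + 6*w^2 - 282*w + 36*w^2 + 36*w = 42*w^2 - 294*w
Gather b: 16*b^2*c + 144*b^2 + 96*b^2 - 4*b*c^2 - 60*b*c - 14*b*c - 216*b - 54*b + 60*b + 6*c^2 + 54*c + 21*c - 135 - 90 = b^2*(16*c + 240) + b*(-4*c^2 - 74*c - 210) + 6*c^2 + 75*c - 225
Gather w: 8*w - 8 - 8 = 8*w - 16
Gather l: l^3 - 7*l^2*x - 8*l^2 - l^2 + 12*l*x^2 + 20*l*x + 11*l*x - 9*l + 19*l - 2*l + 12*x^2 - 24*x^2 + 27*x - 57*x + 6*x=l^3 + l^2*(-7*x - 9) + l*(12*x^2 + 31*x + 8) - 12*x^2 - 24*x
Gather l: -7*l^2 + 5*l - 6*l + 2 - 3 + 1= -7*l^2 - l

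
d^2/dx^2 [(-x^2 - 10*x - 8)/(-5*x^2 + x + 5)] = 6*(85*x^3 + 225*x^2 + 210*x + 61)/(125*x^6 - 75*x^5 - 360*x^4 + 149*x^3 + 360*x^2 - 75*x - 125)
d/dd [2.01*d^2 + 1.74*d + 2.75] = 4.02*d + 1.74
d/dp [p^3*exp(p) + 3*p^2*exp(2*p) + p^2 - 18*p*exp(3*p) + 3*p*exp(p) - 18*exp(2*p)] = p^3*exp(p) + 6*p^2*exp(2*p) + 3*p^2*exp(p) - 54*p*exp(3*p) + 6*p*exp(2*p) + 3*p*exp(p) + 2*p - 18*exp(3*p) - 36*exp(2*p) + 3*exp(p)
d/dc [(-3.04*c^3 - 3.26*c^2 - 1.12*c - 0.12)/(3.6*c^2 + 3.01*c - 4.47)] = (-10.944*c^4 - 18.3008*c^3 + 34.9858*c^2 + 30.0084*c + 5.3676)/(12.96*c^4 + 21.672*c^3 - 23.1239*c^2 - 26.9094*c + 19.9809)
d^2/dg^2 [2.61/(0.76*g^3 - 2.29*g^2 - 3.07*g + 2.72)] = ((11.9538 - 11.9016*g)*(0.76*g^3 - 2.29*g^2 - 3.07*g + 2.72) + 2.61*(-4.56*g^2 + 9.16*g + 6.14)*(-2.28*g^2 + 4.58*g + 3.07))/(0.76*g^3 - 2.29*g^2 - 3.07*g + 2.72)^3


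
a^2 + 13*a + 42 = (a + 6)*(a + 7)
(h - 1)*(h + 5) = h^2 + 4*h - 5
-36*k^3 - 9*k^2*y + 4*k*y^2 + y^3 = (-3*k + y)*(3*k + y)*(4*k + y)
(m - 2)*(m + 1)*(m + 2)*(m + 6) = m^4 + 7*m^3 + 2*m^2 - 28*m - 24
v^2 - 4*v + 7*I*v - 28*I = (v - 4)*(v + 7*I)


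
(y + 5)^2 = y^2 + 10*y + 25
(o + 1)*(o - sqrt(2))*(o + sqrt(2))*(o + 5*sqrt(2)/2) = o^4 + o^3 + 5*sqrt(2)*o^3/2 - 2*o^2 + 5*sqrt(2)*o^2/2 - 5*sqrt(2)*o - 2*o - 5*sqrt(2)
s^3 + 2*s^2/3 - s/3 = s*(s - 1/3)*(s + 1)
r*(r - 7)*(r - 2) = r^3 - 9*r^2 + 14*r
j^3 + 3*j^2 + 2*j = j*(j + 1)*(j + 2)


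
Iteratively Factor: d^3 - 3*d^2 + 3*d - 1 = (d - 1)*(d^2 - 2*d + 1) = (d - 1)^2*(d - 1)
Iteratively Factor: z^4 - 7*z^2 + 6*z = (z + 3)*(z^3 - 3*z^2 + 2*z) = (z - 1)*(z + 3)*(z^2 - 2*z) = (z - 2)*(z - 1)*(z + 3)*(z)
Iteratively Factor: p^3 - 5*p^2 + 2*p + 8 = (p - 4)*(p^2 - p - 2) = (p - 4)*(p - 2)*(p + 1)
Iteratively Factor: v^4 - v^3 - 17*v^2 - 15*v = (v + 3)*(v^3 - 4*v^2 - 5*v) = v*(v + 3)*(v^2 - 4*v - 5) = v*(v - 5)*(v + 3)*(v + 1)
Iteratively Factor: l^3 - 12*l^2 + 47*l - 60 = (l - 3)*(l^2 - 9*l + 20) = (l - 4)*(l - 3)*(l - 5)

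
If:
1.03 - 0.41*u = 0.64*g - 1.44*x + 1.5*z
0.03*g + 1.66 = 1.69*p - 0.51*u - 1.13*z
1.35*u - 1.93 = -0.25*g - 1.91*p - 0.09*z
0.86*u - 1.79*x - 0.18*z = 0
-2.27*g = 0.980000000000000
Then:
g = -0.43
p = 1.33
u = -0.42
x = -0.27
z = 0.72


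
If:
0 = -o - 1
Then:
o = -1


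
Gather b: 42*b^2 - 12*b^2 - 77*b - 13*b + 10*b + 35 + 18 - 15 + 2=30*b^2 - 80*b + 40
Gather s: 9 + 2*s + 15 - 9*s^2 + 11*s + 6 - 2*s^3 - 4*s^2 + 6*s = -2*s^3 - 13*s^2 + 19*s + 30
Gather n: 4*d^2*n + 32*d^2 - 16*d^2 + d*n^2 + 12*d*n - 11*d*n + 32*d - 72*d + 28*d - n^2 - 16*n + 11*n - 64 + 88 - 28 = 16*d^2 - 12*d + n^2*(d - 1) + n*(4*d^2 + d - 5) - 4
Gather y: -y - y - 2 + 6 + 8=12 - 2*y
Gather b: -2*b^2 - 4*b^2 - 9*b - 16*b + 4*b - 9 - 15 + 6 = -6*b^2 - 21*b - 18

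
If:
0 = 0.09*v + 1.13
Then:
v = -12.56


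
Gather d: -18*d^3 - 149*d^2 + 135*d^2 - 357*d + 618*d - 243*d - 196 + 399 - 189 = -18*d^3 - 14*d^2 + 18*d + 14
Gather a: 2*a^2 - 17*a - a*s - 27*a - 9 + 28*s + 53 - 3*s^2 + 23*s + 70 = 2*a^2 + a*(-s - 44) - 3*s^2 + 51*s + 114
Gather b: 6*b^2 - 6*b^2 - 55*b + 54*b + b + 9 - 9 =0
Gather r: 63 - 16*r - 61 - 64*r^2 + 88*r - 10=-64*r^2 + 72*r - 8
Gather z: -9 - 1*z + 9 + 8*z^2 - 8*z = 8*z^2 - 9*z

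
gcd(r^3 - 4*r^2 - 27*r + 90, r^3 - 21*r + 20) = r + 5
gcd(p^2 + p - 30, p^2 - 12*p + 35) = p - 5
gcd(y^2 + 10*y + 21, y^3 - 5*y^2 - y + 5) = 1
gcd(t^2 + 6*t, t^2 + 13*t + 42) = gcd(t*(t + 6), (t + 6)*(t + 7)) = t + 6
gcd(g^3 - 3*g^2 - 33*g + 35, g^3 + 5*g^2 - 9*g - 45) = g + 5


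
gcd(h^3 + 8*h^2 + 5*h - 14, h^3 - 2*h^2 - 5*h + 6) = h^2 + h - 2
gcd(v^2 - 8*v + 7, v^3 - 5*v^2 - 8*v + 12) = v - 1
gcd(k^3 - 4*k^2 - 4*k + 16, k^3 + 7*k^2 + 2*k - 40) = k - 2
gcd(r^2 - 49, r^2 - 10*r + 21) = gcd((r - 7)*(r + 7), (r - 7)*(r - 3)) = r - 7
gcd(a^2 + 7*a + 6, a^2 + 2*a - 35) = 1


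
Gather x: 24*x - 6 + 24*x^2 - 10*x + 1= 24*x^2 + 14*x - 5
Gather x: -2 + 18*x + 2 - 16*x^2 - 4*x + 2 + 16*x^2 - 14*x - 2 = 0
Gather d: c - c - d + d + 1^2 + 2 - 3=0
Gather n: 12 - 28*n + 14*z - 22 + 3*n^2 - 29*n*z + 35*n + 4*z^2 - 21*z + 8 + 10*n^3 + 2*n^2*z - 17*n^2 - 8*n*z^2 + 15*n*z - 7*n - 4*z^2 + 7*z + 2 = 10*n^3 + n^2*(2*z - 14) + n*(-8*z^2 - 14*z)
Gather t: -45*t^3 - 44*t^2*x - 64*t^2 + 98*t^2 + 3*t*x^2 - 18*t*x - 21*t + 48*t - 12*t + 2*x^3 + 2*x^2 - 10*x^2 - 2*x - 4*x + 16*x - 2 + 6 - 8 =-45*t^3 + t^2*(34 - 44*x) + t*(3*x^2 - 18*x + 15) + 2*x^3 - 8*x^2 + 10*x - 4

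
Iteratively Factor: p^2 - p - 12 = (p - 4)*(p + 3)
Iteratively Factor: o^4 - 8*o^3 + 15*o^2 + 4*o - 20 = (o - 5)*(o^3 - 3*o^2 + 4) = (o - 5)*(o - 2)*(o^2 - o - 2) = (o - 5)*(o - 2)^2*(o + 1)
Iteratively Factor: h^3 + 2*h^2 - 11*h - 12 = (h + 4)*(h^2 - 2*h - 3) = (h - 3)*(h + 4)*(h + 1)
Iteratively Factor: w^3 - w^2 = (w - 1)*(w^2) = w*(w - 1)*(w)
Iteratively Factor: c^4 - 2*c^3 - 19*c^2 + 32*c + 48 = (c + 4)*(c^3 - 6*c^2 + 5*c + 12) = (c - 3)*(c + 4)*(c^2 - 3*c - 4) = (c - 4)*(c - 3)*(c + 4)*(c + 1)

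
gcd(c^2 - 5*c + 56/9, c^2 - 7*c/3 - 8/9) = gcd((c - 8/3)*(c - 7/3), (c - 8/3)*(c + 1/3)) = c - 8/3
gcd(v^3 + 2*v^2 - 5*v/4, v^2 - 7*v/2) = v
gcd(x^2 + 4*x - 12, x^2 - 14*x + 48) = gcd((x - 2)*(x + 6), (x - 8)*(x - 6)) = 1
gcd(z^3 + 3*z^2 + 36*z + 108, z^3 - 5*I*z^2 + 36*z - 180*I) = z^2 + 36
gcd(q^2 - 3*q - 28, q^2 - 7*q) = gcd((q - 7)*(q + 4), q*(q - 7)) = q - 7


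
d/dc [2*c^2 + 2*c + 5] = 4*c + 2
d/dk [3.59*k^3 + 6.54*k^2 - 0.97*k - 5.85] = 10.77*k^2 + 13.08*k - 0.97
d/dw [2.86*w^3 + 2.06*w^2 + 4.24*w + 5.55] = 8.58*w^2 + 4.12*w + 4.24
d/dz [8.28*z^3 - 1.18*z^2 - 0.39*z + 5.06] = 24.84*z^2 - 2.36*z - 0.39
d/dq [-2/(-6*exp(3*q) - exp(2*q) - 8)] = (-36*exp(q) - 4)*exp(2*q)/(6*exp(3*q) + exp(2*q) + 8)^2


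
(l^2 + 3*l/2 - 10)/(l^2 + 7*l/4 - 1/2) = 2*(2*l^2 + 3*l - 20)/(4*l^2 + 7*l - 2)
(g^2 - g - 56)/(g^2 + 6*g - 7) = (g - 8)/(g - 1)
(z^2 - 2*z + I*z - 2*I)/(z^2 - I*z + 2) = (z - 2)/(z - 2*I)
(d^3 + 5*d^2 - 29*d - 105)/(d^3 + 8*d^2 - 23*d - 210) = (d + 3)/(d + 6)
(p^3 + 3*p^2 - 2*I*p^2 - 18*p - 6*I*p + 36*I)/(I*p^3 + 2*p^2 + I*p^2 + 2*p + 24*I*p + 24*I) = (-I*p^3 + p^2*(-2 - 3*I) + p*(-6 + 18*I) + 36)/(p^3 + p^2*(1 - 2*I) + p*(24 - 2*I) + 24)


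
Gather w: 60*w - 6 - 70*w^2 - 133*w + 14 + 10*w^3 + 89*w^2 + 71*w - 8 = 10*w^3 + 19*w^2 - 2*w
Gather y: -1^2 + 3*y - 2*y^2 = -2*y^2 + 3*y - 1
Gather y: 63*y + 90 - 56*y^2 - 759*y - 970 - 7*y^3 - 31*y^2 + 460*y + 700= -7*y^3 - 87*y^2 - 236*y - 180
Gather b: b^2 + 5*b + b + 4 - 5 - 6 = b^2 + 6*b - 7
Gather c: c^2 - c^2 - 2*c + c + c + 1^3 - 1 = 0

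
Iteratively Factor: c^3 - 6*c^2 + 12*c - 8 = (c - 2)*(c^2 - 4*c + 4) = (c - 2)^2*(c - 2)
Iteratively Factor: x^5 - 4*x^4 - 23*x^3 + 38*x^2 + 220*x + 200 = (x + 2)*(x^4 - 6*x^3 - 11*x^2 + 60*x + 100) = (x + 2)^2*(x^3 - 8*x^2 + 5*x + 50) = (x - 5)*(x + 2)^2*(x^2 - 3*x - 10) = (x - 5)^2*(x + 2)^2*(x + 2)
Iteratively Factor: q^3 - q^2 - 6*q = (q - 3)*(q^2 + 2*q) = q*(q - 3)*(q + 2)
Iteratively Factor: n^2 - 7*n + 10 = (n - 5)*(n - 2)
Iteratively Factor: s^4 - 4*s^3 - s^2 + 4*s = (s - 1)*(s^3 - 3*s^2 - 4*s) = (s - 1)*(s + 1)*(s^2 - 4*s) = s*(s - 1)*(s + 1)*(s - 4)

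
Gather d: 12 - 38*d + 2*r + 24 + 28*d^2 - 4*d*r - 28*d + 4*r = 28*d^2 + d*(-4*r - 66) + 6*r + 36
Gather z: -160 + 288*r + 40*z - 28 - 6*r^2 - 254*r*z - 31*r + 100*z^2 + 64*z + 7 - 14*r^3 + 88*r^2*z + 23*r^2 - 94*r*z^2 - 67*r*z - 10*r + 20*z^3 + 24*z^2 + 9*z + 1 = -14*r^3 + 17*r^2 + 247*r + 20*z^3 + z^2*(124 - 94*r) + z*(88*r^2 - 321*r + 113) - 180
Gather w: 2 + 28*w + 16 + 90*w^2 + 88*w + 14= 90*w^2 + 116*w + 32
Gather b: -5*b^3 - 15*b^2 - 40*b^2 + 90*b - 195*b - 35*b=-5*b^3 - 55*b^2 - 140*b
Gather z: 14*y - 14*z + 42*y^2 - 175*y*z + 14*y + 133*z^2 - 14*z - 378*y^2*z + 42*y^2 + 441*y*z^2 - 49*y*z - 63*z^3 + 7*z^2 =84*y^2 + 28*y - 63*z^3 + z^2*(441*y + 140) + z*(-378*y^2 - 224*y - 28)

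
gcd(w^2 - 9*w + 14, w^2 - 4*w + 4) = w - 2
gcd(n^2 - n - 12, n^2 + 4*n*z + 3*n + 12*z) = n + 3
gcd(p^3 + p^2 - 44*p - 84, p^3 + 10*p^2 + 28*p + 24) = p^2 + 8*p + 12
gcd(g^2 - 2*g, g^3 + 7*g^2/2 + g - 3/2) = 1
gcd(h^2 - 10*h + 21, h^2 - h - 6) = h - 3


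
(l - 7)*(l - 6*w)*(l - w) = l^3 - 7*l^2*w - 7*l^2 + 6*l*w^2 + 49*l*w - 42*w^2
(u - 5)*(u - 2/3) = u^2 - 17*u/3 + 10/3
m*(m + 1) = m^2 + m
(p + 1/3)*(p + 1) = p^2 + 4*p/3 + 1/3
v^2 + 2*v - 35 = (v - 5)*(v + 7)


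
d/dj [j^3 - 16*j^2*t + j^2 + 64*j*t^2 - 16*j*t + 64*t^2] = 3*j^2 - 32*j*t + 2*j + 64*t^2 - 16*t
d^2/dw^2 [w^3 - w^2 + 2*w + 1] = 6*w - 2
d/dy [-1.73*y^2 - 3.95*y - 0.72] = -3.46*y - 3.95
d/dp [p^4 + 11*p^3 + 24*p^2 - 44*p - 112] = 4*p^3 + 33*p^2 + 48*p - 44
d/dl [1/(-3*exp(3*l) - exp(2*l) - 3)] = (9*exp(l) + 2)*exp(2*l)/(3*exp(3*l) + exp(2*l) + 3)^2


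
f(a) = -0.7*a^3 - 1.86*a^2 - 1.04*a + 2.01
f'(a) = -2.1*a^2 - 3.72*a - 1.04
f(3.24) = -44.69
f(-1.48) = 1.74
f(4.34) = -94.76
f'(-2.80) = -7.09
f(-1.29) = 1.76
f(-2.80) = 5.71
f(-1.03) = 1.87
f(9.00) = -668.31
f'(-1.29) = 0.26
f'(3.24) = -35.14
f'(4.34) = -56.74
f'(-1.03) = 0.56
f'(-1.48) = -0.13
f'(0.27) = -2.20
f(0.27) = 1.58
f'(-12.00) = -258.80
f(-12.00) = 956.25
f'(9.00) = -204.62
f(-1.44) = 1.74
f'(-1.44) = -0.04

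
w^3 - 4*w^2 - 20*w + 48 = (w - 6)*(w - 2)*(w + 4)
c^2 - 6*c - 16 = (c - 8)*(c + 2)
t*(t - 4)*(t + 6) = t^3 + 2*t^2 - 24*t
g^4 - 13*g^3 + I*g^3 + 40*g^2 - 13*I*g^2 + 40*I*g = g*(g - 8)*(g - 5)*(g + I)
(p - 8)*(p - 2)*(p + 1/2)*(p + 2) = p^4 - 15*p^3/2 - 8*p^2 + 30*p + 16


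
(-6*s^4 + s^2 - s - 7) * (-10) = 60*s^4 - 10*s^2 + 10*s + 70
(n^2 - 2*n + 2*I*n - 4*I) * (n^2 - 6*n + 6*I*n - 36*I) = n^4 - 8*n^3 + 8*I*n^3 - 64*I*n^2 + 96*n + 96*I*n - 144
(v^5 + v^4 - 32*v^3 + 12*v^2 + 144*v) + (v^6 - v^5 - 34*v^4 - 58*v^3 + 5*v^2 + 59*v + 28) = v^6 - 33*v^4 - 90*v^3 + 17*v^2 + 203*v + 28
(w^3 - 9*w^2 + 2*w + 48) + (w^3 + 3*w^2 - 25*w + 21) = 2*w^3 - 6*w^2 - 23*w + 69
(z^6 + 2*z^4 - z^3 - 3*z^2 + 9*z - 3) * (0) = 0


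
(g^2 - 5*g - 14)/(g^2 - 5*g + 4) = (g^2 - 5*g - 14)/(g^2 - 5*g + 4)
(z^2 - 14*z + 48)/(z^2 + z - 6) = (z^2 - 14*z + 48)/(z^2 + z - 6)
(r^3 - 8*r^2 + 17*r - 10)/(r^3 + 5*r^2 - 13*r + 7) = (r^2 - 7*r + 10)/(r^2 + 6*r - 7)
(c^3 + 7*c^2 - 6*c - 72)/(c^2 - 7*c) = (c^3 + 7*c^2 - 6*c - 72)/(c*(c - 7))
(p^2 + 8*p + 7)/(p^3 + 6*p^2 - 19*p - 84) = (p + 1)/(p^2 - p - 12)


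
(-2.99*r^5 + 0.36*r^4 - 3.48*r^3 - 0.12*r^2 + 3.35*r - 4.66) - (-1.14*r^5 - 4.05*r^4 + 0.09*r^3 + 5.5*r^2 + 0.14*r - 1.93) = -1.85*r^5 + 4.41*r^4 - 3.57*r^3 - 5.62*r^2 + 3.21*r - 2.73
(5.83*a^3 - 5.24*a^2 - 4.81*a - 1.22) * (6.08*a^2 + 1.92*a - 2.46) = 35.4464*a^5 - 20.6656*a^4 - 53.6474*a^3 - 3.7624*a^2 + 9.4902*a + 3.0012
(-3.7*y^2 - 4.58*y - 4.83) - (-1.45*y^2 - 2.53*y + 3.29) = -2.25*y^2 - 2.05*y - 8.12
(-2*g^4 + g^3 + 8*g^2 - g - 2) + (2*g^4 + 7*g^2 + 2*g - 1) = g^3 + 15*g^2 + g - 3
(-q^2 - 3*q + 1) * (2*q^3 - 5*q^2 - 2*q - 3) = -2*q^5 - q^4 + 19*q^3 + 4*q^2 + 7*q - 3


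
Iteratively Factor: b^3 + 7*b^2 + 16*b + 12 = (b + 2)*(b^2 + 5*b + 6) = (b + 2)^2*(b + 3)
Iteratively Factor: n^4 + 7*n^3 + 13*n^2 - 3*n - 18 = (n + 2)*(n^3 + 5*n^2 + 3*n - 9) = (n + 2)*(n + 3)*(n^2 + 2*n - 3) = (n + 2)*(n + 3)^2*(n - 1)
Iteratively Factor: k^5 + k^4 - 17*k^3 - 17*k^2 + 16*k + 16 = (k - 4)*(k^4 + 5*k^3 + 3*k^2 - 5*k - 4) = (k - 4)*(k + 1)*(k^3 + 4*k^2 - k - 4) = (k - 4)*(k - 1)*(k + 1)*(k^2 + 5*k + 4) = (k - 4)*(k - 1)*(k + 1)^2*(k + 4)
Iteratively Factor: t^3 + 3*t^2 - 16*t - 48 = (t - 4)*(t^2 + 7*t + 12) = (t - 4)*(t + 3)*(t + 4)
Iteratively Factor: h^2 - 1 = (h - 1)*(h + 1)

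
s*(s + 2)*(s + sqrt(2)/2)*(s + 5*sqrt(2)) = s^4 + 2*s^3 + 11*sqrt(2)*s^3/2 + 5*s^2 + 11*sqrt(2)*s^2 + 10*s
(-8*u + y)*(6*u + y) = -48*u^2 - 2*u*y + y^2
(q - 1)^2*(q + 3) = q^3 + q^2 - 5*q + 3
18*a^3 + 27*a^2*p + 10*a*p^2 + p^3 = (a + p)*(3*a + p)*(6*a + p)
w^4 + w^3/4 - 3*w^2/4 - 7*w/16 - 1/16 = (w - 1)*(w + 1/4)*(w + 1/2)^2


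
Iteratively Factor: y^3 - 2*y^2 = (y - 2)*(y^2) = y*(y - 2)*(y)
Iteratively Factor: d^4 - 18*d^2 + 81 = (d + 3)*(d^3 - 3*d^2 - 9*d + 27) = (d + 3)^2*(d^2 - 6*d + 9) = (d - 3)*(d + 3)^2*(d - 3)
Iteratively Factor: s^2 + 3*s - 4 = (s + 4)*(s - 1)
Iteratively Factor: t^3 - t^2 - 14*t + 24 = (t - 3)*(t^2 + 2*t - 8) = (t - 3)*(t + 4)*(t - 2)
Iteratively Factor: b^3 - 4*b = (b)*(b^2 - 4) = b*(b + 2)*(b - 2)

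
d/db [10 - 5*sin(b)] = -5*cos(b)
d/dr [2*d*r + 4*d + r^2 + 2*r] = 2*d + 2*r + 2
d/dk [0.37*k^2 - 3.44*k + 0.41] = 0.74*k - 3.44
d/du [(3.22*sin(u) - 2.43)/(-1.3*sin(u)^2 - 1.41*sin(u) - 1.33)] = (4.186*sin(u)^2 - 6.318*sin(u) - 7.7089)*cos(u)/(1.69*sin(u)^4 + 3.666*sin(u)^3 + 5.4461*sin(u)^2 + 3.7506*sin(u) + 1.7689)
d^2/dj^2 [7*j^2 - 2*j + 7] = 14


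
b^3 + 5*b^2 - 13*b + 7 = (b - 1)^2*(b + 7)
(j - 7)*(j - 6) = j^2 - 13*j + 42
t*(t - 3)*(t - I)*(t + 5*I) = t^4 - 3*t^3 + 4*I*t^3 + 5*t^2 - 12*I*t^2 - 15*t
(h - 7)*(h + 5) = h^2 - 2*h - 35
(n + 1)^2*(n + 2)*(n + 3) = n^4 + 7*n^3 + 17*n^2 + 17*n + 6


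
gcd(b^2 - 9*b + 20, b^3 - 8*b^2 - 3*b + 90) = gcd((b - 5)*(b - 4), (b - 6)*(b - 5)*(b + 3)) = b - 5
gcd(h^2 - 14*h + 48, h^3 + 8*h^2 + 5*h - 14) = 1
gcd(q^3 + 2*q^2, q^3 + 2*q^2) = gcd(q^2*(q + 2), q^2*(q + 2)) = q^3 + 2*q^2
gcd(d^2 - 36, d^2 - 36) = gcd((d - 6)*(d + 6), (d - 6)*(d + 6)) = d^2 - 36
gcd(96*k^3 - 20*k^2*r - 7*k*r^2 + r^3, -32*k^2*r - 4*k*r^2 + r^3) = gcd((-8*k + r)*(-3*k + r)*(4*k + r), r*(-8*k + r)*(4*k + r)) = -32*k^2 - 4*k*r + r^2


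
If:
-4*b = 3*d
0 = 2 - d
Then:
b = -3/2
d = 2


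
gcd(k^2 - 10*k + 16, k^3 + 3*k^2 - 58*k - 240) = k - 8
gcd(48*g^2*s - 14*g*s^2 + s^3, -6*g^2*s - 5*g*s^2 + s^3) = -6*g*s + s^2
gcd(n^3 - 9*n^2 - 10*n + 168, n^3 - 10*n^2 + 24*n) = n - 6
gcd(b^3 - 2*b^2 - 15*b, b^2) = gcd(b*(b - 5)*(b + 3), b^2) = b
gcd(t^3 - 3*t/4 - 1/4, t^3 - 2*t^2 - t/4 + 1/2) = t + 1/2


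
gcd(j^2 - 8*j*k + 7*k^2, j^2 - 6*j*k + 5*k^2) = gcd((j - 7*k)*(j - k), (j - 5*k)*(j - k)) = j - k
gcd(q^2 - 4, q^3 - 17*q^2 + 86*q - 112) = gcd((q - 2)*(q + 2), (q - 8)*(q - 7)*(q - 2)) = q - 2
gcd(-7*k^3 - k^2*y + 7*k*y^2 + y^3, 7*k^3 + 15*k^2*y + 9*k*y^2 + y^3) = 7*k^2 + 8*k*y + y^2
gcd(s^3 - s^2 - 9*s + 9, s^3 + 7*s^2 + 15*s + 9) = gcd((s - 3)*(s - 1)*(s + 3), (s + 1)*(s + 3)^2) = s + 3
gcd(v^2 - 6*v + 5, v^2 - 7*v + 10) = v - 5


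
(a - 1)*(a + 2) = a^2 + a - 2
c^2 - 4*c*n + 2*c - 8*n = (c + 2)*(c - 4*n)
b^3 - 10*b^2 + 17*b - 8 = (b - 8)*(b - 1)^2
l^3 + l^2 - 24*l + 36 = (l - 3)*(l - 2)*(l + 6)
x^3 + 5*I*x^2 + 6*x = x*(x - I)*(x + 6*I)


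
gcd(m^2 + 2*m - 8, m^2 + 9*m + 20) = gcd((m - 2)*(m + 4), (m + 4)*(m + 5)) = m + 4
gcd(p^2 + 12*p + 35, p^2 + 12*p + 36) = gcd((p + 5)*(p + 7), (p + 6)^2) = 1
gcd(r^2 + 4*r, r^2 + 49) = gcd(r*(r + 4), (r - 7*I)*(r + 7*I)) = 1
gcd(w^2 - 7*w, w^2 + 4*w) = w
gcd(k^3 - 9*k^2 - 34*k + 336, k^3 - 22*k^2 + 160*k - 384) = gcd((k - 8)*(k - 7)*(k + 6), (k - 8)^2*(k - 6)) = k - 8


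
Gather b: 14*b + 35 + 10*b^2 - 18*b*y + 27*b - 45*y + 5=10*b^2 + b*(41 - 18*y) - 45*y + 40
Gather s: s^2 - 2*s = s^2 - 2*s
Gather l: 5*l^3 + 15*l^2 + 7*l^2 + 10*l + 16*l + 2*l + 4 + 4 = 5*l^3 + 22*l^2 + 28*l + 8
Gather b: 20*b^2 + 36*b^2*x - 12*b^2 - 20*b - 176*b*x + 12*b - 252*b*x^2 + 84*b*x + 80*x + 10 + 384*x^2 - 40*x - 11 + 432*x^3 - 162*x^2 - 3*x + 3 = b^2*(36*x + 8) + b*(-252*x^2 - 92*x - 8) + 432*x^3 + 222*x^2 + 37*x + 2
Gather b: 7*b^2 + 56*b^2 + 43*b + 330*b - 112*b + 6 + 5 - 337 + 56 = 63*b^2 + 261*b - 270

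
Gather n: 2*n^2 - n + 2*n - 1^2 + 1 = 2*n^2 + n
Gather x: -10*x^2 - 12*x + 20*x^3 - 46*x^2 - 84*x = 20*x^3 - 56*x^2 - 96*x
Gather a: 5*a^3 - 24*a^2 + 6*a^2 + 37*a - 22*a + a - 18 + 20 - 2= 5*a^3 - 18*a^2 + 16*a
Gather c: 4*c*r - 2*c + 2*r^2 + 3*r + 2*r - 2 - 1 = c*(4*r - 2) + 2*r^2 + 5*r - 3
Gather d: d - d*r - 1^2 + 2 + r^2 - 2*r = d*(1 - r) + r^2 - 2*r + 1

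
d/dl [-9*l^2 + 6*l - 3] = 6 - 18*l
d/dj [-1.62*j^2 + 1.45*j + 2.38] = 1.45 - 3.24*j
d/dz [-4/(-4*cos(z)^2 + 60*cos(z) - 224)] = (2*cos(z) - 15)*sin(z)/(cos(z)^2 - 15*cos(z) + 56)^2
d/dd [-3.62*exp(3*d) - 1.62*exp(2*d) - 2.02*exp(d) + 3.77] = (-10.86*exp(2*d) - 3.24*exp(d) - 2.02)*exp(d)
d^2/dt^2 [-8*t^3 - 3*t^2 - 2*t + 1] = -48*t - 6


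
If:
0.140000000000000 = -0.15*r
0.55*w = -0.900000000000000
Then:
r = -0.93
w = -1.64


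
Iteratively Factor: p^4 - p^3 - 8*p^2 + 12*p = (p - 2)*(p^3 + p^2 - 6*p) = p*(p - 2)*(p^2 + p - 6) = p*(p - 2)*(p + 3)*(p - 2)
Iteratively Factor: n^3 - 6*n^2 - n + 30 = (n - 5)*(n^2 - n - 6) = (n - 5)*(n - 3)*(n + 2)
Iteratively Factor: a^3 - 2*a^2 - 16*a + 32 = (a - 4)*(a^2 + 2*a - 8) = (a - 4)*(a - 2)*(a + 4)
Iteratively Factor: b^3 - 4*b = (b - 2)*(b^2 + 2*b) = (b - 2)*(b + 2)*(b)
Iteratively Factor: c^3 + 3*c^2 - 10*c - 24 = (c + 4)*(c^2 - c - 6) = (c - 3)*(c + 4)*(c + 2)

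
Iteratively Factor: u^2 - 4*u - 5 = (u + 1)*(u - 5)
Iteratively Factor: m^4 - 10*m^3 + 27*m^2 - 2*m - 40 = (m + 1)*(m^3 - 11*m^2 + 38*m - 40) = (m - 5)*(m + 1)*(m^2 - 6*m + 8) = (m - 5)*(m - 2)*(m + 1)*(m - 4)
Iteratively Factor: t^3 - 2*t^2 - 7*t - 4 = (t + 1)*(t^2 - 3*t - 4) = (t + 1)^2*(t - 4)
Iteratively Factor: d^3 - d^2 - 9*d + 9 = (d - 1)*(d^2 - 9) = (d - 1)*(d + 3)*(d - 3)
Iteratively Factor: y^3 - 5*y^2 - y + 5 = (y - 5)*(y^2 - 1) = (y - 5)*(y + 1)*(y - 1)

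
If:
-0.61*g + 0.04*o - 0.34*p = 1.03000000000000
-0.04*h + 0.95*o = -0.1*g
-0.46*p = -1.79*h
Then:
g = -0.55285145983829*p - 1.67694944301628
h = 0.256983240223464*p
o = 0.0690152374660711*p + 0.176520994001714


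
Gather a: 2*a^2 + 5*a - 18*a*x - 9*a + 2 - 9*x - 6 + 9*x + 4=2*a^2 + a*(-18*x - 4)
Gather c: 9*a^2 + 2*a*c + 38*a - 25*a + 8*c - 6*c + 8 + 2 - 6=9*a^2 + 13*a + c*(2*a + 2) + 4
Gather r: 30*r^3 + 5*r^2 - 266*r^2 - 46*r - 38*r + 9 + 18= 30*r^3 - 261*r^2 - 84*r + 27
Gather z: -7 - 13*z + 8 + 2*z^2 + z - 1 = 2*z^2 - 12*z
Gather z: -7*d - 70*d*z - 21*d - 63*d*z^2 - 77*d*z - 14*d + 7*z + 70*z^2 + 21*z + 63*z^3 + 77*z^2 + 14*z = -42*d + 63*z^3 + z^2*(147 - 63*d) + z*(42 - 147*d)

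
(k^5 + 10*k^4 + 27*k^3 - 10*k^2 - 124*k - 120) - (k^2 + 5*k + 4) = k^5 + 10*k^4 + 27*k^3 - 11*k^2 - 129*k - 124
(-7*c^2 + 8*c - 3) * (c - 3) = -7*c^3 + 29*c^2 - 27*c + 9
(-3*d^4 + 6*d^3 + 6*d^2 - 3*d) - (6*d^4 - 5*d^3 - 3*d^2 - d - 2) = -9*d^4 + 11*d^3 + 9*d^2 - 2*d + 2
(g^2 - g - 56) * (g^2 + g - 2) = g^4 - 59*g^2 - 54*g + 112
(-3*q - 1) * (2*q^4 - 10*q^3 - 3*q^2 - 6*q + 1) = -6*q^5 + 28*q^4 + 19*q^3 + 21*q^2 + 3*q - 1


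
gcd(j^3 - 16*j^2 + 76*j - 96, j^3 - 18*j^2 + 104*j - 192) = j^2 - 14*j + 48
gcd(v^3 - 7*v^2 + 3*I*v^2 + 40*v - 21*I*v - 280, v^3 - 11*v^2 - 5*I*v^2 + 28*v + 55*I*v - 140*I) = v^2 + v*(-7 - 5*I) + 35*I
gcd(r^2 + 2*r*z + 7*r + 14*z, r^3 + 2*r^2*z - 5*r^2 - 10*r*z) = r + 2*z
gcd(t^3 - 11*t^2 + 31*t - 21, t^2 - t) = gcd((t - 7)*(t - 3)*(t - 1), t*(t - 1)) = t - 1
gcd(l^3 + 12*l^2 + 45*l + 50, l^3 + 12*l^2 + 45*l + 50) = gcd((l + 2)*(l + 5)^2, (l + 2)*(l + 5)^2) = l^3 + 12*l^2 + 45*l + 50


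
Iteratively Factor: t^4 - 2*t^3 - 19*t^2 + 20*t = (t - 1)*(t^3 - t^2 - 20*t) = t*(t - 1)*(t^2 - t - 20) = t*(t - 1)*(t + 4)*(t - 5)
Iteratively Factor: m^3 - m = (m - 1)*(m^2 + m) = m*(m - 1)*(m + 1)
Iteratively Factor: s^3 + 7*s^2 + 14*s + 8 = (s + 4)*(s^2 + 3*s + 2) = (s + 1)*(s + 4)*(s + 2)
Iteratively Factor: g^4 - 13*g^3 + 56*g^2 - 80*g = (g - 4)*(g^3 - 9*g^2 + 20*g) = (g - 5)*(g - 4)*(g^2 - 4*g) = g*(g - 5)*(g - 4)*(g - 4)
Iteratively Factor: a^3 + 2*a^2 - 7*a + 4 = (a - 1)*(a^2 + 3*a - 4) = (a - 1)*(a + 4)*(a - 1)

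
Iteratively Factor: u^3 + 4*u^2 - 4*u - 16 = (u - 2)*(u^2 + 6*u + 8) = (u - 2)*(u + 2)*(u + 4)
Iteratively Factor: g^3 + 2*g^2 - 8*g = (g + 4)*(g^2 - 2*g) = g*(g + 4)*(g - 2)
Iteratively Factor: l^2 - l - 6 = (l - 3)*(l + 2)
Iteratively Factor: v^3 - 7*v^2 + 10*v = (v - 2)*(v^2 - 5*v) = (v - 5)*(v - 2)*(v)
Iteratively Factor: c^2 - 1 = (c - 1)*(c + 1)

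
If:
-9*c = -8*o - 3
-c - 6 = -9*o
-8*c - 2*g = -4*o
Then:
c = 75/73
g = -186/73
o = 57/73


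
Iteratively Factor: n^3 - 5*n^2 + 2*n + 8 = (n - 2)*(n^2 - 3*n - 4) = (n - 4)*(n - 2)*(n + 1)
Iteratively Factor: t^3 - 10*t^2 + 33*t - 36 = (t - 3)*(t^2 - 7*t + 12) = (t - 4)*(t - 3)*(t - 3)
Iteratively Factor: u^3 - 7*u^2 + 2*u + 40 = (u - 5)*(u^2 - 2*u - 8) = (u - 5)*(u + 2)*(u - 4)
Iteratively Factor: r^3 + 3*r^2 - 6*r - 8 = (r - 2)*(r^2 + 5*r + 4) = (r - 2)*(r + 4)*(r + 1)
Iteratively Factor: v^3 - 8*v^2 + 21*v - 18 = (v - 3)*(v^2 - 5*v + 6) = (v - 3)*(v - 2)*(v - 3)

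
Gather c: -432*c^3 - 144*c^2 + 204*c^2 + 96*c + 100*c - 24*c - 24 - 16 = -432*c^3 + 60*c^2 + 172*c - 40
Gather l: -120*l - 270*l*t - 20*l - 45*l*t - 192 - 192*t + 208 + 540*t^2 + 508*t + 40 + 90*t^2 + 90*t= l*(-315*t - 140) + 630*t^2 + 406*t + 56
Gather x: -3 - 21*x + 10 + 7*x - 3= 4 - 14*x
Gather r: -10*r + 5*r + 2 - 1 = 1 - 5*r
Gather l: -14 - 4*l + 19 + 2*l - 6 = -2*l - 1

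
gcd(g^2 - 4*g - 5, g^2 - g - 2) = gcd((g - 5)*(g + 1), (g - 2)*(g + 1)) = g + 1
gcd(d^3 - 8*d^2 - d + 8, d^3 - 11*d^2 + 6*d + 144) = d - 8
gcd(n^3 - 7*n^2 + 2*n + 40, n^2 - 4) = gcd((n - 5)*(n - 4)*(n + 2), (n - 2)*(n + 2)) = n + 2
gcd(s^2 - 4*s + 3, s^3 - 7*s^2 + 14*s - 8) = s - 1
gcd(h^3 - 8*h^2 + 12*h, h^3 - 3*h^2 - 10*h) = h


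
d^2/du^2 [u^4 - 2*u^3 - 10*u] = 12*u*(u - 1)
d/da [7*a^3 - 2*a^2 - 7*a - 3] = 21*a^2 - 4*a - 7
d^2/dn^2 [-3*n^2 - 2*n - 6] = -6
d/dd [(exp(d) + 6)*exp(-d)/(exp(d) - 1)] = (-exp(2*d) - 12*exp(d) + 6)*exp(-d)/(exp(2*d) - 2*exp(d) + 1)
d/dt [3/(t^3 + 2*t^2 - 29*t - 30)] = 3*(-3*t^2 - 4*t + 29)/(t^3 + 2*t^2 - 29*t - 30)^2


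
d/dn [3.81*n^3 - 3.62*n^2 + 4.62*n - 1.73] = 11.43*n^2 - 7.24*n + 4.62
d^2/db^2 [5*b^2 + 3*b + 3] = 10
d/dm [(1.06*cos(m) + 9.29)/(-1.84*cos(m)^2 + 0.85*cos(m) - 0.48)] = (-1.9504*cos(m)^2 - 34.1872*cos(m) + 8.4053)*sin(m)/(3.3856*cos(m)^4 - 3.128*cos(m)^3 + 2.4889*cos(m)^2 - 0.816*cos(m) + 0.2304)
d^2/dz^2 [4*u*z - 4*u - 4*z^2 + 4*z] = -8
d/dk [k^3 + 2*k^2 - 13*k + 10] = 3*k^2 + 4*k - 13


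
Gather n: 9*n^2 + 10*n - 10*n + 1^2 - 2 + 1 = 9*n^2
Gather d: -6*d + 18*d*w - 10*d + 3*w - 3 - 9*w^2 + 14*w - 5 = d*(18*w - 16) - 9*w^2 + 17*w - 8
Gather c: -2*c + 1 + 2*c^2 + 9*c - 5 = 2*c^2 + 7*c - 4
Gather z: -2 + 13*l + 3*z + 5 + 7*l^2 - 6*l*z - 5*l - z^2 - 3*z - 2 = 7*l^2 - 6*l*z + 8*l - z^2 + 1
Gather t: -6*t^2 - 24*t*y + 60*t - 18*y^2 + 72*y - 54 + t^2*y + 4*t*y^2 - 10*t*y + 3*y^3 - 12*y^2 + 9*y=t^2*(y - 6) + t*(4*y^2 - 34*y + 60) + 3*y^3 - 30*y^2 + 81*y - 54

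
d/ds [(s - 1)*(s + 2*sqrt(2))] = 2*s - 1 + 2*sqrt(2)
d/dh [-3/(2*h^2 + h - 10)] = 3*(4*h + 1)/(2*h^2 + h - 10)^2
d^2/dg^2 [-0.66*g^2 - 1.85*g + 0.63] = -1.32000000000000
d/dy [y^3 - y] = 3*y^2 - 1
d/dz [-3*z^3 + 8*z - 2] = 8 - 9*z^2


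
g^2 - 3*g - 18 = (g - 6)*(g + 3)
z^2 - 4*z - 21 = (z - 7)*(z + 3)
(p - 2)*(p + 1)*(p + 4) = p^3 + 3*p^2 - 6*p - 8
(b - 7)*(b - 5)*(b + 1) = b^3 - 11*b^2 + 23*b + 35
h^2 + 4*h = h*(h + 4)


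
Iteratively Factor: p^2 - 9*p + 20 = (p - 4)*(p - 5)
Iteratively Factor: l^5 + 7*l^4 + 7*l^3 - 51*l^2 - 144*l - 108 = (l + 3)*(l^4 + 4*l^3 - 5*l^2 - 36*l - 36) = (l + 2)*(l + 3)*(l^3 + 2*l^2 - 9*l - 18) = (l - 3)*(l + 2)*(l + 3)*(l^2 + 5*l + 6) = (l - 3)*(l + 2)*(l + 3)^2*(l + 2)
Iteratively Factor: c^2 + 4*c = (c + 4)*(c)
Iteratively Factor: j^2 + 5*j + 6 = (j + 3)*(j + 2)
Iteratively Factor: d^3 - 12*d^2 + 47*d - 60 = (d - 4)*(d^2 - 8*d + 15) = (d - 5)*(d - 4)*(d - 3)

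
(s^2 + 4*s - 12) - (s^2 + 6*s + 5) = -2*s - 17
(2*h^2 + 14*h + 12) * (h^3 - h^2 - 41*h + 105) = 2*h^5 + 12*h^4 - 84*h^3 - 376*h^2 + 978*h + 1260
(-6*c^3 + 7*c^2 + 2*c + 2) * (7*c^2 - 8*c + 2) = -42*c^5 + 97*c^4 - 54*c^3 + 12*c^2 - 12*c + 4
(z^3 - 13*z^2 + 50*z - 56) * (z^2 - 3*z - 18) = z^5 - 16*z^4 + 71*z^3 + 28*z^2 - 732*z + 1008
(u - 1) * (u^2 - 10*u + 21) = u^3 - 11*u^2 + 31*u - 21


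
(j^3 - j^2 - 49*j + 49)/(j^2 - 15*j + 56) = (j^2 + 6*j - 7)/(j - 8)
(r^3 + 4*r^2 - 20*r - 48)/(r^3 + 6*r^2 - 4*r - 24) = (r - 4)/(r - 2)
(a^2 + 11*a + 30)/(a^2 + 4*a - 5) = (a + 6)/(a - 1)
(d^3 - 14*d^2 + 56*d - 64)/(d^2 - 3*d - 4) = (d^2 - 10*d + 16)/(d + 1)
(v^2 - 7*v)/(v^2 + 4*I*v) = (v - 7)/(v + 4*I)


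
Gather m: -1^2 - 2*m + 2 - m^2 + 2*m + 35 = 36 - m^2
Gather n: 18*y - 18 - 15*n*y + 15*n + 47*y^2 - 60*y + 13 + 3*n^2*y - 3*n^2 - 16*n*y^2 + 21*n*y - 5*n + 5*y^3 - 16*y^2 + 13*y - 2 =n^2*(3*y - 3) + n*(-16*y^2 + 6*y + 10) + 5*y^3 + 31*y^2 - 29*y - 7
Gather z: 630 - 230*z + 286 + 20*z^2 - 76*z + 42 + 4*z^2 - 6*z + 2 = 24*z^2 - 312*z + 960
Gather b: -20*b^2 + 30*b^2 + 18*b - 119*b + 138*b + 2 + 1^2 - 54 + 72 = 10*b^2 + 37*b + 21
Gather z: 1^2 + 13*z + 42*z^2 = 42*z^2 + 13*z + 1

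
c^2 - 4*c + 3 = (c - 3)*(c - 1)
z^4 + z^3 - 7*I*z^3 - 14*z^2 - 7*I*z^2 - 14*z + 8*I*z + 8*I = (z + 1)*(z - 4*I)*(z - 2*I)*(z - I)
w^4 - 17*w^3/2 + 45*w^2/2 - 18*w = w*(w - 4)*(w - 3)*(w - 3/2)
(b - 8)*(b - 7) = b^2 - 15*b + 56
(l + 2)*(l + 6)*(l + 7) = l^3 + 15*l^2 + 68*l + 84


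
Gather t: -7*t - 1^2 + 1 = -7*t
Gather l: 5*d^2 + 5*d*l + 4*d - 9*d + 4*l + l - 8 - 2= 5*d^2 - 5*d + l*(5*d + 5) - 10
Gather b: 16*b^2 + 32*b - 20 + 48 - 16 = 16*b^2 + 32*b + 12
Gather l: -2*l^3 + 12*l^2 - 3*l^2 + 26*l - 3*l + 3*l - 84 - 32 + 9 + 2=-2*l^3 + 9*l^2 + 26*l - 105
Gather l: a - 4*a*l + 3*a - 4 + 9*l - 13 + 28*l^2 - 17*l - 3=4*a + 28*l^2 + l*(-4*a - 8) - 20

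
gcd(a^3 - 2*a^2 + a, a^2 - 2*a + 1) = a^2 - 2*a + 1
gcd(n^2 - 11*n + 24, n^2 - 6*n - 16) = n - 8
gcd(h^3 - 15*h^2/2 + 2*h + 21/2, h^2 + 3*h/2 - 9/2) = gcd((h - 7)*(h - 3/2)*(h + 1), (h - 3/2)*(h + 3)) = h - 3/2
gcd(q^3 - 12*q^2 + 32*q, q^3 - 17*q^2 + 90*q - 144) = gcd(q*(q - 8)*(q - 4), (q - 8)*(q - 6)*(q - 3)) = q - 8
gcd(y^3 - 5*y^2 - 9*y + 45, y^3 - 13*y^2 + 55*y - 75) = y^2 - 8*y + 15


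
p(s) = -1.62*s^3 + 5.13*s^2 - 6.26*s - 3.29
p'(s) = -4.86*s^2 + 10.26*s - 6.26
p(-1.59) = 26.14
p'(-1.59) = -34.86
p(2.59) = -13.24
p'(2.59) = -12.29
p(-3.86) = 190.48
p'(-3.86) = -118.28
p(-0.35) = -0.40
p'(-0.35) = -10.45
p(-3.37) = 138.07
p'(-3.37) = -96.03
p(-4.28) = 244.49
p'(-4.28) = -139.20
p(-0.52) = 1.58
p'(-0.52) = -12.91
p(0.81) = -5.86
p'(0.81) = -1.14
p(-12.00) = 3609.91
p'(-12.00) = -829.22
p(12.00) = -2139.05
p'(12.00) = -582.98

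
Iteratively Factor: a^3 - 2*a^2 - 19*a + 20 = (a - 1)*(a^2 - a - 20) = (a - 1)*(a + 4)*(a - 5)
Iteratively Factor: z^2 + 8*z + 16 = (z + 4)*(z + 4)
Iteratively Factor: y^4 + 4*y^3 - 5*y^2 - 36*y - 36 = (y + 2)*(y^3 + 2*y^2 - 9*y - 18) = (y + 2)*(y + 3)*(y^2 - y - 6) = (y + 2)^2*(y + 3)*(y - 3)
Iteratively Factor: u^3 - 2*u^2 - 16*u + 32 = (u + 4)*(u^2 - 6*u + 8) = (u - 4)*(u + 4)*(u - 2)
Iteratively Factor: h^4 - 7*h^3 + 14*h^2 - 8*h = (h)*(h^3 - 7*h^2 + 14*h - 8) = h*(h - 4)*(h^2 - 3*h + 2) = h*(h - 4)*(h - 2)*(h - 1)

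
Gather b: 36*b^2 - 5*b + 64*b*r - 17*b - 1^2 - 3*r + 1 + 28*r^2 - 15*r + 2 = 36*b^2 + b*(64*r - 22) + 28*r^2 - 18*r + 2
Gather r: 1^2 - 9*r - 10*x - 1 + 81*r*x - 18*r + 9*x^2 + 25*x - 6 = r*(81*x - 27) + 9*x^2 + 15*x - 6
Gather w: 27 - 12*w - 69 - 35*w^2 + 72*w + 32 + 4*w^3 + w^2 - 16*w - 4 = 4*w^3 - 34*w^2 + 44*w - 14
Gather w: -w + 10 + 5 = 15 - w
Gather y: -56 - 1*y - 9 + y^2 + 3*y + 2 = y^2 + 2*y - 63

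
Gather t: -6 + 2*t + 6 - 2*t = 0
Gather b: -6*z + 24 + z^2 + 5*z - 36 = z^2 - z - 12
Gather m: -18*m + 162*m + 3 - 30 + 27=144*m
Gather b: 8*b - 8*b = 0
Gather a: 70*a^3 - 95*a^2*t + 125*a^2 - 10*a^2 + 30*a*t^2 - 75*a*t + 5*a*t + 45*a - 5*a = 70*a^3 + a^2*(115 - 95*t) + a*(30*t^2 - 70*t + 40)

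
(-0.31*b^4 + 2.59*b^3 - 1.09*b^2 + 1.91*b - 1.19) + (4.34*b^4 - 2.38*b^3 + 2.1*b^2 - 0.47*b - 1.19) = 4.03*b^4 + 0.21*b^3 + 1.01*b^2 + 1.44*b - 2.38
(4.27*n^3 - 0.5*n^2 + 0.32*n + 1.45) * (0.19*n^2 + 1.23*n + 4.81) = 0.8113*n^5 + 5.1571*n^4 + 19.9845*n^3 - 1.7359*n^2 + 3.3227*n + 6.9745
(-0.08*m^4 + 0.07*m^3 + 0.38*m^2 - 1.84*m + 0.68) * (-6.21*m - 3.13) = 0.4968*m^5 - 0.1843*m^4 - 2.5789*m^3 + 10.237*m^2 + 1.5364*m - 2.1284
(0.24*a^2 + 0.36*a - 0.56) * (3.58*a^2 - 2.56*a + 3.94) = 0.8592*a^4 + 0.6744*a^3 - 1.9808*a^2 + 2.852*a - 2.2064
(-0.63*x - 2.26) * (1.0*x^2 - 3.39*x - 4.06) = -0.63*x^3 - 0.1243*x^2 + 10.2192*x + 9.1756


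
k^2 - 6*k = k*(k - 6)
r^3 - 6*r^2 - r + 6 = (r - 6)*(r - 1)*(r + 1)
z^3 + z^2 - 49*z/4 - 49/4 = (z - 7/2)*(z + 1)*(z + 7/2)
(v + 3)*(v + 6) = v^2 + 9*v + 18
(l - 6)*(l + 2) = l^2 - 4*l - 12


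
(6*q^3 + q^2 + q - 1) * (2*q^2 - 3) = 12*q^5 + 2*q^4 - 16*q^3 - 5*q^2 - 3*q + 3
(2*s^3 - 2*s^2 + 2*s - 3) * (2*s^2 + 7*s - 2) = 4*s^5 + 10*s^4 - 14*s^3 + 12*s^2 - 25*s + 6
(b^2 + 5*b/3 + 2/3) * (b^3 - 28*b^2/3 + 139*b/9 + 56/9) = b^5 - 23*b^4/3 + 5*b^3/9 + 695*b^2/27 + 62*b/3 + 112/27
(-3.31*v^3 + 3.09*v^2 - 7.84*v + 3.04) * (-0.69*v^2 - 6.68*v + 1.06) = 2.2839*v^5 + 19.9787*v^4 - 18.7402*v^3 + 53.549*v^2 - 28.6176*v + 3.2224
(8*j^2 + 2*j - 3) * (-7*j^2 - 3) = -56*j^4 - 14*j^3 - 3*j^2 - 6*j + 9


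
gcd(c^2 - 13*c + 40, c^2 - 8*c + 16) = 1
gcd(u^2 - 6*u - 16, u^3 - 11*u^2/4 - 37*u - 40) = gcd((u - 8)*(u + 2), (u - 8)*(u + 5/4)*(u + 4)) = u - 8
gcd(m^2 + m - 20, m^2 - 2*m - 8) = m - 4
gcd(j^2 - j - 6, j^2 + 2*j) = j + 2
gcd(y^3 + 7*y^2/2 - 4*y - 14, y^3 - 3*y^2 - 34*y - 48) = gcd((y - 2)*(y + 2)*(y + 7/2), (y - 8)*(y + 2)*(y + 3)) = y + 2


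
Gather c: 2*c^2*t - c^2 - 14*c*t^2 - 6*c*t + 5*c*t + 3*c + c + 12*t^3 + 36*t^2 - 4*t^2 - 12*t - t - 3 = c^2*(2*t - 1) + c*(-14*t^2 - t + 4) + 12*t^3 + 32*t^2 - 13*t - 3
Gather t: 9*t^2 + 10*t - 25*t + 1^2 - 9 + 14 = 9*t^2 - 15*t + 6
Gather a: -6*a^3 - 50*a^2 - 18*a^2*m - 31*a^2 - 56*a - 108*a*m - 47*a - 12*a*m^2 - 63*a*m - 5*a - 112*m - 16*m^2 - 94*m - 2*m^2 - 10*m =-6*a^3 + a^2*(-18*m - 81) + a*(-12*m^2 - 171*m - 108) - 18*m^2 - 216*m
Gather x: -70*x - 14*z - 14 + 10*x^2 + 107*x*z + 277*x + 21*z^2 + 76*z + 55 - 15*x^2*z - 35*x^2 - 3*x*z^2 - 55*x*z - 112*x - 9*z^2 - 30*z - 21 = x^2*(-15*z - 25) + x*(-3*z^2 + 52*z + 95) + 12*z^2 + 32*z + 20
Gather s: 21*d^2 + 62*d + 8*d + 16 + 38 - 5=21*d^2 + 70*d + 49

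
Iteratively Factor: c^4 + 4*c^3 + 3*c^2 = (c)*(c^3 + 4*c^2 + 3*c) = c*(c + 3)*(c^2 + c) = c^2*(c + 3)*(c + 1)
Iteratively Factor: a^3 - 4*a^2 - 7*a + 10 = (a - 1)*(a^2 - 3*a - 10) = (a - 5)*(a - 1)*(a + 2)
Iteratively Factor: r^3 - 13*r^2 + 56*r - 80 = (r - 4)*(r^2 - 9*r + 20) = (r - 4)^2*(r - 5)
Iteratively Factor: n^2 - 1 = (n - 1)*(n + 1)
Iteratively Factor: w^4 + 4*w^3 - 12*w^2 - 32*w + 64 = (w - 2)*(w^3 + 6*w^2 - 32) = (w - 2)*(w + 4)*(w^2 + 2*w - 8) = (w - 2)^2*(w + 4)*(w + 4)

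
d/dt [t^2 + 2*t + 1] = 2*t + 2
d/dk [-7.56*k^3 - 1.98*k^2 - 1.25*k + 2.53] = -22.68*k^2 - 3.96*k - 1.25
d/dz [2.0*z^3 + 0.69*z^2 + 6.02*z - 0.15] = 6.0*z^2 + 1.38*z + 6.02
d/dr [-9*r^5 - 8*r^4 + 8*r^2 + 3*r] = -45*r^4 - 32*r^3 + 16*r + 3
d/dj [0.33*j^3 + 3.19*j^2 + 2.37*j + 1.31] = 0.99*j^2 + 6.38*j + 2.37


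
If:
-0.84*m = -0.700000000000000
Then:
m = 0.83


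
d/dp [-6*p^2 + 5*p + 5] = 5 - 12*p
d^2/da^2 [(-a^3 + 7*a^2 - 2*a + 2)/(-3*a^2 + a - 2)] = 4*(-4*a^3 + 33*a^2 - 3*a - 7)/(27*a^6 - 27*a^5 + 63*a^4 - 37*a^3 + 42*a^2 - 12*a + 8)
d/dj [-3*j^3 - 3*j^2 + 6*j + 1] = -9*j^2 - 6*j + 6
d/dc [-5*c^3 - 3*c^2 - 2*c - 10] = -15*c^2 - 6*c - 2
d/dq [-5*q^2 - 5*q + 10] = -10*q - 5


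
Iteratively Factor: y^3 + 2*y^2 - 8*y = (y + 4)*(y^2 - 2*y) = y*(y + 4)*(y - 2)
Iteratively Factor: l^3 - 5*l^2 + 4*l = (l - 1)*(l^2 - 4*l) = l*(l - 1)*(l - 4)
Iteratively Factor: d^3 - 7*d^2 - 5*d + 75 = (d + 3)*(d^2 - 10*d + 25) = (d - 5)*(d + 3)*(d - 5)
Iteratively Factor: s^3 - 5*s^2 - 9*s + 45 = (s - 5)*(s^2 - 9) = (s - 5)*(s - 3)*(s + 3)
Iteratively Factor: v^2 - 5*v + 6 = (v - 3)*(v - 2)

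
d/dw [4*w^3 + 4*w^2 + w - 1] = 12*w^2 + 8*w + 1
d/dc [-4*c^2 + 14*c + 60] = 14 - 8*c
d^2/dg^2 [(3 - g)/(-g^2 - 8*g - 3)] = 2*(4*(g - 3)*(g + 4)^2 - (3*g + 5)*(g^2 + 8*g + 3))/(g^2 + 8*g + 3)^3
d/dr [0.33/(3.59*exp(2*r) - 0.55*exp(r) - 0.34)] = (0.1815 - 2.3694*exp(r))*exp(r)/(-3.59*exp(2*r) + 0.55*exp(r) + 0.34)^2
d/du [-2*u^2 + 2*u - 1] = 2 - 4*u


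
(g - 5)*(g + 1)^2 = g^3 - 3*g^2 - 9*g - 5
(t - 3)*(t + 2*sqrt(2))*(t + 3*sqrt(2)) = t^3 - 3*t^2 + 5*sqrt(2)*t^2 - 15*sqrt(2)*t + 12*t - 36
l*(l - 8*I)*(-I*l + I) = -I*l^3 - 8*l^2 + I*l^2 + 8*l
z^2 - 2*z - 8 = (z - 4)*(z + 2)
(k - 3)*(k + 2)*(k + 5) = k^3 + 4*k^2 - 11*k - 30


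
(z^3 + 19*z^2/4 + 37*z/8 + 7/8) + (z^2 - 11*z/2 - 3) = z^3 + 23*z^2/4 - 7*z/8 - 17/8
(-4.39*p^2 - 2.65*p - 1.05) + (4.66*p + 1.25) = -4.39*p^2 + 2.01*p + 0.2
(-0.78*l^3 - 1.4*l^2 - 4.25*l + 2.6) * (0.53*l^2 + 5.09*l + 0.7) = -0.4134*l^5 - 4.7122*l^4 - 9.9245*l^3 - 21.2345*l^2 + 10.259*l + 1.82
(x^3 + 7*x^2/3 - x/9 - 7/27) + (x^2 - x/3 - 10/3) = x^3 + 10*x^2/3 - 4*x/9 - 97/27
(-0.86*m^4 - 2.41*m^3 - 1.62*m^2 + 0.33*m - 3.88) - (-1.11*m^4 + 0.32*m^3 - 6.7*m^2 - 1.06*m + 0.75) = 0.25*m^4 - 2.73*m^3 + 5.08*m^2 + 1.39*m - 4.63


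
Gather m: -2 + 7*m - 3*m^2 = -3*m^2 + 7*m - 2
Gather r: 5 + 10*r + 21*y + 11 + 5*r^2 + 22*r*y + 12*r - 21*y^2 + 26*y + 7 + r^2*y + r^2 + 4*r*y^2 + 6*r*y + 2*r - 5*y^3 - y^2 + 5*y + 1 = r^2*(y + 6) + r*(4*y^2 + 28*y + 24) - 5*y^3 - 22*y^2 + 52*y + 24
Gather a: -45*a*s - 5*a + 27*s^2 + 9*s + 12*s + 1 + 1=a*(-45*s - 5) + 27*s^2 + 21*s + 2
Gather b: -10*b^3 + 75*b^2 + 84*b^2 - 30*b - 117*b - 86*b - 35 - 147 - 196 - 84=-10*b^3 + 159*b^2 - 233*b - 462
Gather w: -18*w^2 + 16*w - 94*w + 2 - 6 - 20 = -18*w^2 - 78*w - 24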